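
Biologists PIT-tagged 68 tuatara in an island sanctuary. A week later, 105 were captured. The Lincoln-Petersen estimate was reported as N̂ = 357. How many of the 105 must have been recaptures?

R = 20

From N = M·C/R: R = M·C / N = 68·105 / 357 = 7140 / 357 = 20.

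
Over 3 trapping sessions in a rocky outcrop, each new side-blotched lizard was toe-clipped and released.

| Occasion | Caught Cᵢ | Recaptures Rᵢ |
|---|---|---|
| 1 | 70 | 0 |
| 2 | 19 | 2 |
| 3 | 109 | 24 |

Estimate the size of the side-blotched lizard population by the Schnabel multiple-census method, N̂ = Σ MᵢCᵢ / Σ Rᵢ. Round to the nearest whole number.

Marked at large before each occasion: Mᵢ = Σⱼ<ᵢ (Cⱼ − Rⱼ) → M1=0, M2=70, M3=87
Σ MᵢCᵢ = 0·70 + 70·19 + 87·109 = 0 + 1330 + 9483 = 10813
Σ Rᵢ = 0 + 2 + 24 = 26
N̂ = 10813 / 26 ≈ 415.9 → 416

N ≈ 416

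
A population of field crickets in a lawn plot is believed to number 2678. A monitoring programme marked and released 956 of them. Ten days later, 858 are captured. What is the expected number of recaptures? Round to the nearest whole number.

expected recaptures ≈ 306

The marked fraction of the population is 956/2678, so in a sample of 858 expect C·(M/N) marked.
E[R] = 956 × 858 / 2678 = 820248 / 2678 ≈ 306.3 → 306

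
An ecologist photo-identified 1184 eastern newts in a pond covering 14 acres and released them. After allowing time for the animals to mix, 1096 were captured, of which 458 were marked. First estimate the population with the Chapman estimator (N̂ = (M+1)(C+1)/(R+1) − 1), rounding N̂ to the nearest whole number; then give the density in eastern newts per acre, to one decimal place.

density ≈ 202.2 eastern newts per acre

N̂ = 1185·1097/459 − 1 = 1299945/459 − 1 ≈ 2831.1 → 2831
Density = N̂ / area = 2831 / 14 ≈ 202.21 → 202.2 per acre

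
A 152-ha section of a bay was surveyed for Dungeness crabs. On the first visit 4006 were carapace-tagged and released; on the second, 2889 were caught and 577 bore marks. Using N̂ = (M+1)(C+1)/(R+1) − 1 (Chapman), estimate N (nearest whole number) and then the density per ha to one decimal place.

density ≈ 131.8 Dungeness crabs per ha

N̂ = 4007·2890/578 − 1 = 11580230/578 − 1 = 20034
Density = N̂ / area = 20034 / 152 ≈ 131.80 → 131.8 per ha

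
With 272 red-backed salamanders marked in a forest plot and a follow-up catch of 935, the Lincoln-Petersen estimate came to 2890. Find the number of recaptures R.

From N = M·C/R: R = M·C / N = 272·935 / 2890 = 254320 / 2890 = 88.

R = 88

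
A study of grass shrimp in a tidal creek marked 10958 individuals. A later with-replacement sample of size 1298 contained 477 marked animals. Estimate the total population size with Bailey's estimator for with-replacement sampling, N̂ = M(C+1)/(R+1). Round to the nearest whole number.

N ≈ 29,779

N̂ = 10958·(1298+1)/(477+1) = 10958·1299/478 = 14234442/478 ≈ 29779.2 → 29779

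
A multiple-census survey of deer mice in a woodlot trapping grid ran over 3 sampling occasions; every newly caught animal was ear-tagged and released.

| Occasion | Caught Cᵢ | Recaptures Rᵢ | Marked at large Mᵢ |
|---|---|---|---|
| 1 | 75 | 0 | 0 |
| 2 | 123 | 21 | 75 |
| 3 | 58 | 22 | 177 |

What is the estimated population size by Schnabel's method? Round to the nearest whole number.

N ≈ 453

Σ MᵢCᵢ = 0·75 + 75·123 + 177·58 = 0 + 9225 + 10266 = 19491
Σ Rᵢ = 0 + 21 + 22 = 43
N̂ = 19491 / 43 ≈ 453.3 → 453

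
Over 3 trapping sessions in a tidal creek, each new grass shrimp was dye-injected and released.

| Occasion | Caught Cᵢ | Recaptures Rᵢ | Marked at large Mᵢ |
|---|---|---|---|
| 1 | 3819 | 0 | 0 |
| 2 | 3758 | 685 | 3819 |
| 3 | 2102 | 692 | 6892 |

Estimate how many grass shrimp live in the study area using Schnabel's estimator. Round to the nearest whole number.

N ≈ 20,943

Σ MᵢCᵢ = 0·3819 + 3819·3758 + 6892·2102 = 0 + 14351802 + 14486984 = 28838786
Σ Rᵢ = 0 + 685 + 692 = 1377
N̂ = 28838786 / 1377 ≈ 20943.2 → 20943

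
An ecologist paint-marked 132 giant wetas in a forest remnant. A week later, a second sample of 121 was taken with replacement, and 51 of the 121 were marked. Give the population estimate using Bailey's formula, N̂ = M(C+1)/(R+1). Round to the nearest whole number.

N ≈ 310

N̂ = 132·(121+1)/(51+1) = 132·122/52 = 16104/52 ≈ 309.7 → 310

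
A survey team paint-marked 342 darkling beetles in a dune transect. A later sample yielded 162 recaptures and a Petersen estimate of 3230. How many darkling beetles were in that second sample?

C = 1530

From N = M·C/R: C = N·R / M = 3230·162 / 342 = 523260 / 342 = 1530.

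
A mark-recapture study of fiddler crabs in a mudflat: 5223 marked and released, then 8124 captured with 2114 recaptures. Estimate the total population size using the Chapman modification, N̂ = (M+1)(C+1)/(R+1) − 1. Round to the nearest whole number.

N ≈ 20,068

N̂ = (5223+1)(8124+1)/(2114+1) − 1 = 5224·8125/2115 − 1
= 42445000/2115 − 1 ≈ 20068.6 − 1 ≈ 20067.6 → 20068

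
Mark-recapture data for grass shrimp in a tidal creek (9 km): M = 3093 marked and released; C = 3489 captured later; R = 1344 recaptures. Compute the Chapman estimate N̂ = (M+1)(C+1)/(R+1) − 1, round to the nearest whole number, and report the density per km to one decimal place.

density ≈ 891.9 grass shrimp per km

N̂ = 3094·3490/1345 − 1 = 10798060/1345 − 1 ≈ 8027.3 → 8027
Density = N̂ / area = 8027 / 9 ≈ 891.89 → 891.9 per km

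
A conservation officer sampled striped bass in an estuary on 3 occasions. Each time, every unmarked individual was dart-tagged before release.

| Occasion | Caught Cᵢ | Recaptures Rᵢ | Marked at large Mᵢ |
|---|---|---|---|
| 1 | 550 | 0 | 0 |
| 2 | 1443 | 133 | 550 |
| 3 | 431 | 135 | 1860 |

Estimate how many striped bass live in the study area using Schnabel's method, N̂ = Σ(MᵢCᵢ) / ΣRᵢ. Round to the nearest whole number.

Σ MᵢCᵢ = 0·550 + 550·1443 + 1860·431 = 0 + 793650 + 801660 = 1595310
Σ Rᵢ = 0 + 133 + 135 = 268
N̂ = 1595310 / 268 ≈ 5952.6 → 5953

N ≈ 5953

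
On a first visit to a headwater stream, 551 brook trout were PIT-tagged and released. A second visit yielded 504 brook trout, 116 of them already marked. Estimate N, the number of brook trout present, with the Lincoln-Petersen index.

If marked individuals mix randomly, R/C ≈ M/N, giving N ≈ M·C/R.
N = (551 × 504) / 116 = 277704 / 116 = 2394

N = 2394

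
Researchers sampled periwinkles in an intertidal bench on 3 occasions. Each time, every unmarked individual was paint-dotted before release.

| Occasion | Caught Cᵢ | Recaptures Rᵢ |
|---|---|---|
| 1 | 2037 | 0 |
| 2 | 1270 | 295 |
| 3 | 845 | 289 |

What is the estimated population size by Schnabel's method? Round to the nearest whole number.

Marked at large before each occasion: Mᵢ = Σⱼ<ᵢ (Cⱼ − Rⱼ) → M1=0, M2=2037, M3=3012
Σ MᵢCᵢ = 0·2037 + 2037·1270 + 3012·845 = 0 + 2586990 + 2545140 = 5132130
Σ Rᵢ = 0 + 295 + 289 = 584
N̂ = 5132130 / 584 ≈ 8787.9 → 8788

N ≈ 8788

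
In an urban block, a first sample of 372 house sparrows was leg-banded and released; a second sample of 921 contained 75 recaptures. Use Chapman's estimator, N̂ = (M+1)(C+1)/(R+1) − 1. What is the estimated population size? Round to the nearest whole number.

N ≈ 4524

N̂ = (372+1)(921+1)/(75+1) − 1 = 373·922/76 − 1
= 343906/76 − 1 ≈ 4525.1 − 1 ≈ 4524.1 → 4524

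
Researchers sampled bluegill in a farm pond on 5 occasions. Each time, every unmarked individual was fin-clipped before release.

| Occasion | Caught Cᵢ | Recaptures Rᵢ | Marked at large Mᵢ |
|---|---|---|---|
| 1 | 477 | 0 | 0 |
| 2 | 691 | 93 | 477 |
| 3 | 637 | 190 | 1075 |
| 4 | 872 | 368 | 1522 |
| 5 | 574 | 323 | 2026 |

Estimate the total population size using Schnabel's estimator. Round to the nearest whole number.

N ≈ 3598

Σ MᵢCᵢ = 0·477 + 477·691 + 1075·637 + 1522·872 + 2026·574 = 0 + 329607 + 684775 + 1327184 + 1162924 = 3504490
Σ Rᵢ = 0 + 93 + 190 + 368 + 323 = 974
N̂ = 3504490 / 974 ≈ 3598.0 → 3598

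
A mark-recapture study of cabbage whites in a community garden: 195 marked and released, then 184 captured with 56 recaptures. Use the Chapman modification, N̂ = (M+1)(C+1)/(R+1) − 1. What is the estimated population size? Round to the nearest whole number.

N̂ = (195+1)(184+1)/(56+1) − 1 = 196·185/57 − 1
= 36260/57 − 1 ≈ 636.1 − 1 ≈ 635.1 → 635

N ≈ 635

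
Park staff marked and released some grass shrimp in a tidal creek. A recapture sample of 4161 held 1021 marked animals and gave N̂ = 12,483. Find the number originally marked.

M = 3063

From N = M·C/R: M = N·R / C = 12483·1021 / 4161 = 12745143 / 4161 = 3063.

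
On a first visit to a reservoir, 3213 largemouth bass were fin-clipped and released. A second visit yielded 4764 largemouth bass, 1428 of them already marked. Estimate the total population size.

N = 10,719

N = (3213 × 4764) / 1428 = 15306732 / 1428 = 10719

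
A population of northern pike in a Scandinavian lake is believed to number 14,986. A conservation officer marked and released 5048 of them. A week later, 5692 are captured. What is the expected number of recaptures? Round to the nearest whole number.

expected recaptures ≈ 1917

Expected recaptures E[R] = M·C / N.
E[R] = 5048 × 5692 / 14986 = 28733216 / 14986 ≈ 1917.3 → 1917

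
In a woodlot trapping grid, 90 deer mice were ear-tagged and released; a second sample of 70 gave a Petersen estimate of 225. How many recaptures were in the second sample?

R = 28

From N = M·C/R: R = M·C / N = 90·70 / 225 = 6300 / 225 = 28.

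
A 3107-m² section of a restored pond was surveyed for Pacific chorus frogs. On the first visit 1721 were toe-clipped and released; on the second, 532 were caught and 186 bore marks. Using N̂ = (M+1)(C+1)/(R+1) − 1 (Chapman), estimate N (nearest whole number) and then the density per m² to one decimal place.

density ≈ 1.6 Pacific chorus frogs per m²

N̂ = 1722·533/187 − 1 = 917826/187 − 1 ≈ 4907.2 → 4907
Density = N̂ / area = 4907 / 3107 ≈ 1.58 → 1.6 per m²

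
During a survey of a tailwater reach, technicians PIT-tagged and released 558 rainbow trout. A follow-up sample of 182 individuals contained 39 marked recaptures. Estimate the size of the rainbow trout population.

N = (558 × 182) / 39 = 101556 / 39 = 2604

N = 2604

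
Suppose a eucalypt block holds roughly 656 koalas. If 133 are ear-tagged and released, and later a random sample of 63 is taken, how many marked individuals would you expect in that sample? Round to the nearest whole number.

expected recaptures ≈ 13

The marked fraction of the population is 133/656, so in a sample of 63 expect C·(M/N) marked.
E[R] = 133 × 63 / 656 = 8379 / 656 ≈ 12.8 → 13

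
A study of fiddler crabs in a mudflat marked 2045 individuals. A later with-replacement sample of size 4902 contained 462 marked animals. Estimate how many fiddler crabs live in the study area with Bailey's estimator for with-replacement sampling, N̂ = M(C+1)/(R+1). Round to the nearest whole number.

N̂ = 2045·(4902+1)/(462+1) = 2045·4903/463 = 10026635/463 ≈ 21655.8 → 21656

N ≈ 21,656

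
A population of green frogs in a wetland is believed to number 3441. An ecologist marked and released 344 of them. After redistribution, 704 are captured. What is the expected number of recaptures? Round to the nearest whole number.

expected recaptures ≈ 70

The marked fraction of the population is 344/3441, so in a sample of 704 expect C·(M/N) marked.
E[R] = 344 × 704 / 3441 = 242176 / 3441 ≈ 70.4 → 70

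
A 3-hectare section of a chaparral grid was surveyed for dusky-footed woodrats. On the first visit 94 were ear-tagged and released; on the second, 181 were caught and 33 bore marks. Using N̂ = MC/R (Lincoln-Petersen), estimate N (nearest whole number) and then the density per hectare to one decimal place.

N̂ = 94·181/33 = 17014/33 ≈ 515.6 → 516
Density = N̂ / area = 516 / 3 = 172.0 per hectare

density ≈ 172.0 dusky-footed woodrats per hectare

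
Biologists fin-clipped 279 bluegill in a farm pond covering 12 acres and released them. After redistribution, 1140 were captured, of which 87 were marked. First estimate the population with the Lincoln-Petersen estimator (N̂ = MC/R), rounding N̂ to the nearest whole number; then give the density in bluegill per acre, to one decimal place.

density ≈ 304.7 bluegill per acre

N̂ = 279·1140/87 = 318060/87 ≈ 3655.9 → 3656
Density = N̂ / area = 3656 / 12 ≈ 304.67 → 304.7 per acre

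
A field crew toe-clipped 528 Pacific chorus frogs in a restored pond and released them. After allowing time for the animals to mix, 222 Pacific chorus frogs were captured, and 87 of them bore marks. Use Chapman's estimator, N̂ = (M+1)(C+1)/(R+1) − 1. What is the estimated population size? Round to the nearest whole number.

N̂ = (528+1)(222+1)/(87+1) − 1 = 529·223/88 − 1
= 117967/88 − 1 ≈ 1340.5 − 1 ≈ 1339.5 → 1340

N ≈ 1340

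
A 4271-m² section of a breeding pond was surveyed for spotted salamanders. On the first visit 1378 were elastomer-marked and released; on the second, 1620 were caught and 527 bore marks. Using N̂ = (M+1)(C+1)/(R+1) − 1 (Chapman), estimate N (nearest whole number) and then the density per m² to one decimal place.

density ≈ 1.0 spotted salamanders per m²

N̂ = 1379·1621/528 − 1 = 2235359/528 − 1 ≈ 4232.6 → 4233
Density = N̂ / area = 4233 / 4271 ≈ 0.99 → 1.0 per m²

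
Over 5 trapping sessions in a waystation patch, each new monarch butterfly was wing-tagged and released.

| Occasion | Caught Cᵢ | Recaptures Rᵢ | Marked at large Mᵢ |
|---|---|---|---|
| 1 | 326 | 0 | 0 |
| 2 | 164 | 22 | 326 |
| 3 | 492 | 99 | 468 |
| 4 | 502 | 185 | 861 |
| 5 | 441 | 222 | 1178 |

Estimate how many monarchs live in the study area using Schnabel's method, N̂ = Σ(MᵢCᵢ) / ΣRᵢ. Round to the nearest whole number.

Σ MᵢCᵢ = 0·326 + 326·164 + 468·492 + 861·502 + 1178·441 = 0 + 53464 + 230256 + 432222 + 519498 = 1235440
Σ Rᵢ = 0 + 22 + 99 + 185 + 222 = 528
N̂ = 1235440 / 528 ≈ 2339.8 → 2340

N ≈ 2340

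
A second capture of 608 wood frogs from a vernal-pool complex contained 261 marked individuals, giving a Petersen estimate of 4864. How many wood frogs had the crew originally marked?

M = 2088

From N = M·C/R: M = N·R / C = 4864·261 / 608 = 1269504 / 608 = 2088.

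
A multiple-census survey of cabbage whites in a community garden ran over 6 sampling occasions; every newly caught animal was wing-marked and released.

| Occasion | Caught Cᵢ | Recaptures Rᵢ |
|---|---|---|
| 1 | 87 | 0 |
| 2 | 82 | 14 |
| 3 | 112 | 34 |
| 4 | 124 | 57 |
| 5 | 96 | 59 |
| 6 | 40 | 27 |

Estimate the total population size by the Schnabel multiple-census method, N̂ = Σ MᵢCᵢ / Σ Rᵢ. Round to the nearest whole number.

N ≈ 501

Marked at large before each occasion: Mᵢ = Σⱼ<ᵢ (Cⱼ − Rⱼ) → M1=0, M2=87, M3=155, M4=233, M5=300, M6=337
Σ MᵢCᵢ = 0·87 + 87·82 + 155·112 + 233·124 + 300·96 + 337·40 = 0 + 7134 + 17360 + 28892 + 28800 + 13480 = 95666
Σ Rᵢ = 0 + 14 + 34 + 57 + 59 + 27 = 191
N̂ = 95666 / 191 ≈ 500.9 → 501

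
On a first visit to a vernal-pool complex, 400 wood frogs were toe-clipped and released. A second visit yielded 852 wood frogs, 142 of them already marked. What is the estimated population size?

Lincoln-Petersen assumes M/N = R/C, so N = M·C / R.
N = (400 × 852) / 142 = 340800 / 142 = 2400

N = 2400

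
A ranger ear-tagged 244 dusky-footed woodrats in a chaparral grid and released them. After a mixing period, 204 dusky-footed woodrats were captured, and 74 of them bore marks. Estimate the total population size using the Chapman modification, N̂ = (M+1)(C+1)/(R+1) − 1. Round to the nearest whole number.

N ≈ 669

N̂ = (244+1)(204+1)/(74+1) − 1 = 245·205/75 − 1
= 50225/75 − 1 ≈ 669.7 − 1 ≈ 668.7 → 669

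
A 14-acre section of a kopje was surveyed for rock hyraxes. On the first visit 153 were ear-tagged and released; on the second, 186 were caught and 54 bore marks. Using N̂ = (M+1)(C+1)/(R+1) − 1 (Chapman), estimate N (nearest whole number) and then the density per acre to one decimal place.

density ≈ 37.4 rock hyraxes per acre

N̂ = 154·187/55 − 1 = 28798/55 − 1 ≈ 522.6 → 523
Density = N̂ / area = 523 / 14 ≈ 37.36 → 37.4 per acre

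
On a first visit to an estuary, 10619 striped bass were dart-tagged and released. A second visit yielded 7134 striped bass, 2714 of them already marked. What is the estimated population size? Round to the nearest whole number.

If marked individuals mix randomly, R/C ≈ M/N, giving N ≈ M·C/R.
N = (10619 × 7134) / 2714 = 75755946 / 2714 ≈ 27913.0 → 27913

N ≈ 27,913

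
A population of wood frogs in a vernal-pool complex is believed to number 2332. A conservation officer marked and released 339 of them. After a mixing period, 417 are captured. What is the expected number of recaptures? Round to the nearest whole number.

The marked fraction of the population is 339/2332, so in a sample of 417 expect C·(M/N) marked.
E[R] = 339 × 417 / 2332 = 141363 / 2332 ≈ 60.6 → 61

expected recaptures ≈ 61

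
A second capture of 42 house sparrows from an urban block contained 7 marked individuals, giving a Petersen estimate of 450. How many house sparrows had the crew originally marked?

From N = M·C/R: M = N·R / C = 450·7 / 42 = 3150 / 42 = 75.

M = 75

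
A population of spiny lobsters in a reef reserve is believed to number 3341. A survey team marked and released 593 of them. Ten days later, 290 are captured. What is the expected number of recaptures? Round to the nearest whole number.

Expected recaptures E[R] = M·C / N.
E[R] = 593 × 290 / 3341 = 171970 / 3341 ≈ 51.47 → 51

expected recaptures ≈ 51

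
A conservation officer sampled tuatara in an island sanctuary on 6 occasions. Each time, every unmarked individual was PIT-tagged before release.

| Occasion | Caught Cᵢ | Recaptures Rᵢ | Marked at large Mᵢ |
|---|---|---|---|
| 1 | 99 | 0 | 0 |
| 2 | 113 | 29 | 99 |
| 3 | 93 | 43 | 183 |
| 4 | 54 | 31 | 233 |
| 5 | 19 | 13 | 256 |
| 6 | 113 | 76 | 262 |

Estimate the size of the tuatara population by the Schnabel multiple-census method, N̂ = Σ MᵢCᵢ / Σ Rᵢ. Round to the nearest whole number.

N ≈ 392

Σ MᵢCᵢ = 0·99 + 99·113 + 183·93 + 233·54 + 256·19 + 262·113 = 0 + 11187 + 17019 + 12582 + 4864 + 29606 = 75258
Σ Rᵢ = 0 + 29 + 43 + 31 + 13 + 76 = 192
N̂ = 75258 / 192 ≈ 392.0 → 392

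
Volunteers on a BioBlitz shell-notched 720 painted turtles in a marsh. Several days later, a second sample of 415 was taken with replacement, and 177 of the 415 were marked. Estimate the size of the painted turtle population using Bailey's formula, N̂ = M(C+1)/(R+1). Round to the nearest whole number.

N̂ = 720·(415+1)/(177+1) = 720·416/178 = 299520/178 ≈ 1682.7 → 1683

N ≈ 1683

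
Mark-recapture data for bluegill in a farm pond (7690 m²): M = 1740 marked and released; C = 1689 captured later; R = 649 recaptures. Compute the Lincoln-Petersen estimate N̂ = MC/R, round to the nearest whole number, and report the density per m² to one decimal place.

N̂ = 1740·1689/649 = 2938860/649 ≈ 4528.3 → 4528
Density = N̂ / area = 4528 / 7690 ≈ 0.59 → 0.6 per m²

density ≈ 0.6 bluegill per m²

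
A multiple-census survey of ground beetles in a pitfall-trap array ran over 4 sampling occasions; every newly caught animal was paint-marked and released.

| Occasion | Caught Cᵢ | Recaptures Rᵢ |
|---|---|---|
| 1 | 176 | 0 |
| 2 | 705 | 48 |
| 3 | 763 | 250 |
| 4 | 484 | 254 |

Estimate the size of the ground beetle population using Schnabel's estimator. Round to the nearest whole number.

N ≈ 2556

Marked at large before each occasion: Mᵢ = Σⱼ<ᵢ (Cⱼ − Rⱼ) → M1=0, M2=176, M3=833, M4=1346
Σ MᵢCᵢ = 0·176 + 176·705 + 833·763 + 1346·484 = 0 + 124080 + 635579 + 651464 = 1411123
Σ Rᵢ = 0 + 48 + 250 + 254 = 552
N̂ = 1411123 / 552 ≈ 2556.4 → 2556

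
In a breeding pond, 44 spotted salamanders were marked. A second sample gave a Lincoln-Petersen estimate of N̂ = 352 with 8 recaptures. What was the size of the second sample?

C = 64

From N = M·C/R: C = N·R / M = 352·8 / 44 = 2816 / 44 = 64.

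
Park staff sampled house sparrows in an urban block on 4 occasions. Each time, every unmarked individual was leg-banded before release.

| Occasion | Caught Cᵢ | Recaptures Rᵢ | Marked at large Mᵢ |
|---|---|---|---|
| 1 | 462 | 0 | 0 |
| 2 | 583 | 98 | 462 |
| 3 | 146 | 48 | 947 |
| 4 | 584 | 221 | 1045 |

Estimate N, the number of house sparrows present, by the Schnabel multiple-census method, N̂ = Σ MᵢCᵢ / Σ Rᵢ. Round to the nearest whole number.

Σ MᵢCᵢ = 0·462 + 462·583 + 947·146 + 1045·584 = 0 + 269346 + 138262 + 610280 = 1017888
Σ Rᵢ = 0 + 98 + 48 + 221 = 367
N̂ = 1017888 / 367 ≈ 2773.5 → 2774

N ≈ 2774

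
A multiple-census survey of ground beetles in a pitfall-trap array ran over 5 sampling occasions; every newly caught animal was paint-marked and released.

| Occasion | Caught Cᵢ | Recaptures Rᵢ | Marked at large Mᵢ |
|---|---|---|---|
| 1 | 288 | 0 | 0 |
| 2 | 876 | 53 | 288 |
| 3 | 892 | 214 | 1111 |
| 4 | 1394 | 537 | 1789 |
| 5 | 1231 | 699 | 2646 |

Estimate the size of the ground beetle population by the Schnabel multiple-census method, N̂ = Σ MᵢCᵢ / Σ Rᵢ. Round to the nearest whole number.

Σ MᵢCᵢ = 0·288 + 288·876 + 1111·892 + 1789·1394 + 2646·1231 = 0 + 252288 + 991012 + 2493866 + 3257226 = 6994392
Σ Rᵢ = 0 + 53 + 214 + 537 + 699 = 1503
N̂ = 6994392 / 1503 ≈ 4653.6 → 4654

N ≈ 4654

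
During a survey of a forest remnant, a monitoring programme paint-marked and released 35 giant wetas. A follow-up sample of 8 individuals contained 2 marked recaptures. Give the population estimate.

Lincoln-Petersen assumes M/N = R/C, so N = M·C / R.
N = (35 × 8) / 2 = 280 / 2 = 140

N = 140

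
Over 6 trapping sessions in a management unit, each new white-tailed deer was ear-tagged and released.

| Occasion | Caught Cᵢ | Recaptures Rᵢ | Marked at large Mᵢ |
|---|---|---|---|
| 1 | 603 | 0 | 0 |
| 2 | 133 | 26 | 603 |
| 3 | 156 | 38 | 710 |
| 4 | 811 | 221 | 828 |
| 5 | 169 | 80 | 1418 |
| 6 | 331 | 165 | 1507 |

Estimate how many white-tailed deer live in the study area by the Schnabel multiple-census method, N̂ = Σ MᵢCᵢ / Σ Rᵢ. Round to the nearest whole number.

Σ MᵢCᵢ = 0·603 + 603·133 + 710·156 + 828·811 + 1418·169 + 1507·331 = 0 + 80199 + 110760 + 671508 + 239642 + 498817 = 1600926
Σ Rᵢ = 0 + 26 + 38 + 221 + 80 + 165 = 530
N̂ = 1600926 / 530 ≈ 3020.6 → 3021

N ≈ 3021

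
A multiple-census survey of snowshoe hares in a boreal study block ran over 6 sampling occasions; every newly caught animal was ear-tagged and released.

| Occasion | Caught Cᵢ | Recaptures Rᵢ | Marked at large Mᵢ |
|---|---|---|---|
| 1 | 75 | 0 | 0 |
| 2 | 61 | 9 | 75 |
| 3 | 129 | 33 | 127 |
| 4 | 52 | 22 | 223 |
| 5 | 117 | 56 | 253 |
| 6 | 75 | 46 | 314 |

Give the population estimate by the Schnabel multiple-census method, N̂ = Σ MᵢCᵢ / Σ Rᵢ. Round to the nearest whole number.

N ≈ 516

Σ MᵢCᵢ = 0·75 + 75·61 + 127·129 + 223·52 + 253·117 + 314·75 = 0 + 4575 + 16383 + 11596 + 29601 + 23550 = 85705
Σ Rᵢ = 0 + 9 + 33 + 22 + 56 + 46 = 166
N̂ = 85705 / 166 ≈ 516.3 → 516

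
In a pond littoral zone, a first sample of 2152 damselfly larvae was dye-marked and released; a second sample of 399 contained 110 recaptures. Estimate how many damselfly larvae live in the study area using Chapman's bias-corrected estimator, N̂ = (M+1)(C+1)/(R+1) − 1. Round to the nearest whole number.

N ≈ 7758

N̂ = (2152+1)(399+1)/(110+1) − 1 = 2153·400/111 − 1
= 861200/111 − 1 ≈ 7758.6 − 1 ≈ 7757.6 → 7758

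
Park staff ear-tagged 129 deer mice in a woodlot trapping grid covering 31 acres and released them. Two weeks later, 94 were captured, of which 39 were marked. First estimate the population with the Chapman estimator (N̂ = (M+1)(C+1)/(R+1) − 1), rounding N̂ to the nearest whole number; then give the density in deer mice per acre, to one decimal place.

density ≈ 9.9 deer mice per acre

N̂ = 130·95/40 − 1 = 12350/40 − 1 ≈ 307.8 → 308
Density = N̂ / area = 308 / 31 ≈ 9.94 → 9.9 per acre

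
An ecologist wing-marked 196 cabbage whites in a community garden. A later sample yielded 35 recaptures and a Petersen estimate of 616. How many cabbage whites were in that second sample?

C = 110

From N = M·C/R: C = N·R / M = 616·35 / 196 = 21560 / 196 = 110.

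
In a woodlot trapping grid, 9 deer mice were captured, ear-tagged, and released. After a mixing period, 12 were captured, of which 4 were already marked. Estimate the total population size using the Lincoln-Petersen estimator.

N = (9 × 12) / 4 = 108 / 4 = 27

N = 27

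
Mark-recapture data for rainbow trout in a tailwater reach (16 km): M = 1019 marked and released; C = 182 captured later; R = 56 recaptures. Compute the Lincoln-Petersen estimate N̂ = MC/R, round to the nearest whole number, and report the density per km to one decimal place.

density ≈ 207.0 rainbow trout per km

N̂ = 1019·182/56 = 185458/56 ≈ 3311.8 → 3312
Density = N̂ / area = 3312 / 16 = 207.0 per km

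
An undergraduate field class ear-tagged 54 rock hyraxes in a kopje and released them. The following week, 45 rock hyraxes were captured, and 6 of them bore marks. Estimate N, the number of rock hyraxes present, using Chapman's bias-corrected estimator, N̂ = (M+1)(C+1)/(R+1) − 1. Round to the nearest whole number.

N̂ = (54+1)(45+1)/(6+1) − 1 = 55·46/7 − 1
= 2530/7 − 1 ≈ 361.4 − 1 ≈ 360.4 → 360

N ≈ 360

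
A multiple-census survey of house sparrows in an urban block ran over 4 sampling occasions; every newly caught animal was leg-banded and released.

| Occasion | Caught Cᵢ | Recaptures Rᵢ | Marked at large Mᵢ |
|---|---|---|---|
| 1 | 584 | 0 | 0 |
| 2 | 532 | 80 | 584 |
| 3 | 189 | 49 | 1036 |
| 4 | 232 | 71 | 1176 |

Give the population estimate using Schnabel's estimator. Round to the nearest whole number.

N ≈ 3897

Σ MᵢCᵢ = 0·584 + 584·532 + 1036·189 + 1176·232 = 0 + 310688 + 195804 + 272832 = 779324
Σ Rᵢ = 0 + 80 + 49 + 71 = 200
N̂ = 779324 / 200 ≈ 3896.6 → 3897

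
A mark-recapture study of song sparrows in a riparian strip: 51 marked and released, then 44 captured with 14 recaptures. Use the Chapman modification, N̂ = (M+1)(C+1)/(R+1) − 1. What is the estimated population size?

N = 155

N̂ = (51+1)(44+1)/(14+1) − 1 = 52·45/15 − 1
= 2340/15 − 1 = 156 − 1 = 155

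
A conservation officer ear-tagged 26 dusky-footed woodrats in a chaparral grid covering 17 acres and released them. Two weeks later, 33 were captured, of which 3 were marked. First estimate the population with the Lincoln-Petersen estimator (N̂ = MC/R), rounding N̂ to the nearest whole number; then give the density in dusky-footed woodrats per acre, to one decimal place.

N̂ = 26·33/3 = 858/3 = 286
Density = N̂ / area = 286 / 17 ≈ 16.82 → 16.8 per acre

density ≈ 16.8 dusky-footed woodrats per acre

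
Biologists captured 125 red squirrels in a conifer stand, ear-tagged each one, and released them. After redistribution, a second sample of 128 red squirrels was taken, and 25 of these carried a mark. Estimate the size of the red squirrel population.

Lincoln-Petersen assumes M/N = R/C, so N = M·C / R.
N = (125 × 128) / 25 = 16000 / 25 = 640

N = 640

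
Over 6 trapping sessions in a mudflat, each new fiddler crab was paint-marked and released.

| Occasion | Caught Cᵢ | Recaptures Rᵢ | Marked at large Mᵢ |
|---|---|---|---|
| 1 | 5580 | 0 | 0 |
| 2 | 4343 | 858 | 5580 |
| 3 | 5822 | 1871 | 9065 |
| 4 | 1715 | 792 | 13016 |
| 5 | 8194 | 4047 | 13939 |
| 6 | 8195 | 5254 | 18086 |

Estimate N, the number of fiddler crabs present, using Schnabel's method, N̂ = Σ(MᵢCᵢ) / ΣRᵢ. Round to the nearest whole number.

N ≈ 28,214

Σ MᵢCᵢ = 0·5580 + 5580·4343 + 9065·5822 + 13016·1715 + 13939·8194 + 18086·8195 = 0 + 24233940 + 52776430 + 22322440 + 114216166 + 148214770 = 361763746
Σ Rᵢ = 0 + 858 + 1871 + 792 + 4047 + 5254 = 12822
N̂ = 361763746 / 12822 ≈ 28214.3 → 28214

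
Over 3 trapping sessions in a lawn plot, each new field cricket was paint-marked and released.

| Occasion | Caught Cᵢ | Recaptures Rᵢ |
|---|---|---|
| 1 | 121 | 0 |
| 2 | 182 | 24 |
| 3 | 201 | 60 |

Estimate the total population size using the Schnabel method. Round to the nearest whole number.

N ≈ 930

Marked at large before each occasion: Mᵢ = Σⱼ<ᵢ (Cⱼ − Rⱼ) → M1=0, M2=121, M3=279
Σ MᵢCᵢ = 0·121 + 121·182 + 279·201 = 0 + 22022 + 56079 = 78101
Σ Rᵢ = 0 + 24 + 60 = 84
N̂ = 78101 / 84 ≈ 929.8 → 930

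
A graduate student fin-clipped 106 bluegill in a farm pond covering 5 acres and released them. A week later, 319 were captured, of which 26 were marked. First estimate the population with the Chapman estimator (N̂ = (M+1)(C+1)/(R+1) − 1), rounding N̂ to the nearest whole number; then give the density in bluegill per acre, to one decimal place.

N̂ = 107·320/27 − 1 = 34240/27 − 1 ≈ 1267.1 → 1267
Density = N̂ / area = 1267 / 5 ≈ 253.40 → 253.4 per acre

density ≈ 253.4 bluegill per acre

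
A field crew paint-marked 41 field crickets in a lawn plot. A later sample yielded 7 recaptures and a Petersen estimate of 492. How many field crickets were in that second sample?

C = 84

From N = M·C/R: C = N·R / M = 492·7 / 41 = 3444 / 41 = 84.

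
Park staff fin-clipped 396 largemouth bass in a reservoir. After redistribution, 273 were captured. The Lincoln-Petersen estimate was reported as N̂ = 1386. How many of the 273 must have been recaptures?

R = 78

From N = M·C/R: R = M·C / N = 396·273 / 1386 = 108108 / 1386 = 78.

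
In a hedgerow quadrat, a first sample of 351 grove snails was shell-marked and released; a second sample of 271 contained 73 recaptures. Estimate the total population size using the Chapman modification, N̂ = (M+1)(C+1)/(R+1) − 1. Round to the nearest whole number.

N̂ = (351+1)(271+1)/(73+1) − 1 = 352·272/74 − 1
= 95744/74 − 1 ≈ 1293.8 − 1 ≈ 1292.8 → 1293

N ≈ 1293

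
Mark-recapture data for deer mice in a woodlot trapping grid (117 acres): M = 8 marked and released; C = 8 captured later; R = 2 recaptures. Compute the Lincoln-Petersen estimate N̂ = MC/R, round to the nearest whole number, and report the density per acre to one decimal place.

N̂ = 8·8/2 = 64/2 = 32
Density = N̂ / area = 32 / 117 ≈ 0.27 → 0.3 per acre

density ≈ 0.3 deer mice per acre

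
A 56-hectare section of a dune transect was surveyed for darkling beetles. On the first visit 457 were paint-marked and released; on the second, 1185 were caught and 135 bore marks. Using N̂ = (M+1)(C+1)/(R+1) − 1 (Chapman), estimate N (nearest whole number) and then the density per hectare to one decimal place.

density ≈ 71.3 darkling beetles per hectare

N̂ = 458·1186/136 − 1 = 543188/136 − 1 ≈ 3993.0 → 3993
Density = N̂ / area = 3993 / 56 ≈ 71.30 → 71.3 per hectare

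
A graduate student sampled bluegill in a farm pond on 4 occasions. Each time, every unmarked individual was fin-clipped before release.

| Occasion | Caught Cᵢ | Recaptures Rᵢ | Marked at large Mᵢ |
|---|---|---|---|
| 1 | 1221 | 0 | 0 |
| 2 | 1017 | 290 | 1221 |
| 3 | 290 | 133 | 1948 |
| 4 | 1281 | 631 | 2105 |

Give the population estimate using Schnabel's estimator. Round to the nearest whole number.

N ≈ 4272

Σ MᵢCᵢ = 0·1221 + 1221·1017 + 1948·290 + 2105·1281 = 0 + 1241757 + 564920 + 2696505 = 4503182
Σ Rᵢ = 0 + 290 + 133 + 631 = 1054
N̂ = 4503182 / 1054 ≈ 4272.47 → 4272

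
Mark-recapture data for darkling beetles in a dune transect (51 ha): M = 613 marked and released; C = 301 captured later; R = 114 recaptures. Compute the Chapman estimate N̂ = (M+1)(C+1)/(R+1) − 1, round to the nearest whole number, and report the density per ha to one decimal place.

density ≈ 31.6 darkling beetles per ha

N̂ = 614·302/115 − 1 = 185428/115 − 1 ≈ 1611.4 → 1611
Density = N̂ / area = 1611 / 51 ≈ 31.59 → 31.6 per ha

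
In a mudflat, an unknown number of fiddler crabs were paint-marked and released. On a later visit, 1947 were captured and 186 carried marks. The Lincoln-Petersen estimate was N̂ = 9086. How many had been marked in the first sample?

From N = M·C/R: M = N·R / C = 9086·186 / 1947 = 1689996 / 1947 = 868.

M = 868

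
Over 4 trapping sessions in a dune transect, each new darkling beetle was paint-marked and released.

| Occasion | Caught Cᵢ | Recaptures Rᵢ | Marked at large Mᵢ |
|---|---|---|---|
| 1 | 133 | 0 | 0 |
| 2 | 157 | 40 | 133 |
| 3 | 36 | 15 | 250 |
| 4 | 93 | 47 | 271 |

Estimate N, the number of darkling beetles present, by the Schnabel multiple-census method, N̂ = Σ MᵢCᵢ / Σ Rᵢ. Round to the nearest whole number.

Σ MᵢCᵢ = 0·133 + 133·157 + 250·36 + 271·93 = 0 + 20881 + 9000 + 25203 = 55084
Σ Rᵢ = 0 + 40 + 15 + 47 = 102
N̂ = 55084 / 102 ≈ 540.0 → 540

N ≈ 540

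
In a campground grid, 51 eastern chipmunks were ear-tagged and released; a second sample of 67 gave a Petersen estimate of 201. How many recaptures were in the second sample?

R = 17

From N = M·C/R: R = M·C / N = 51·67 / 201 = 3417 / 201 = 17.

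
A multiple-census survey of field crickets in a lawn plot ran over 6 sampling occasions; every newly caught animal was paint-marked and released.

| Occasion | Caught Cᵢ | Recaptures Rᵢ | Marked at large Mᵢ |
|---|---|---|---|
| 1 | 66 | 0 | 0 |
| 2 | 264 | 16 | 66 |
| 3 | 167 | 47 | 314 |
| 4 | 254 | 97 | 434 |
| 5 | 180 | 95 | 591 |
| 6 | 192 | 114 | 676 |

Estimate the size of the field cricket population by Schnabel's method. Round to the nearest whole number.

N ≈ 1128

Σ MᵢCᵢ = 0·66 + 66·264 + 314·167 + 434·254 + 591·180 + 676·192 = 0 + 17424 + 52438 + 110236 + 106380 + 129792 = 416270
Σ Rᵢ = 0 + 16 + 47 + 97 + 95 + 114 = 369
N̂ = 416270 / 369 ≈ 1128.1 → 1128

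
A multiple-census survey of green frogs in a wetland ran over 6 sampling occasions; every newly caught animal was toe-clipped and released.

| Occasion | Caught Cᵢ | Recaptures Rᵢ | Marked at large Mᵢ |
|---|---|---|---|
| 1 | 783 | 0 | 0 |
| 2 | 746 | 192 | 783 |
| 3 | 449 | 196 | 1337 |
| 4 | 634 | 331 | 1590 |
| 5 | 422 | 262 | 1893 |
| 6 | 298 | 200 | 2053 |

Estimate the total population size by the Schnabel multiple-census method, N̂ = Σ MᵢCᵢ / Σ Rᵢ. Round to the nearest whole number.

N ≈ 3051

Σ MᵢCᵢ = 0·783 + 783·746 + 1337·449 + 1590·634 + 1893·422 + 2053·298 = 0 + 584118 + 600313 + 1008060 + 798846 + 611794 = 3603131
Σ Rᵢ = 0 + 192 + 196 + 331 + 262 + 200 = 1181
N̂ = 3603131 / 1181 ≈ 3050.9 → 3051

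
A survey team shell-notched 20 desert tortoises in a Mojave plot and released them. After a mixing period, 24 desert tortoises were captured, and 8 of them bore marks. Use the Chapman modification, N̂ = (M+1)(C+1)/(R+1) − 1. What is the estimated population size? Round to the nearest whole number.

N̂ = (20+1)(24+1)/(8+1) − 1 = 21·25/9 − 1
= 525/9 − 1 ≈ 58.3 − 1 ≈ 57.3 → 57

N ≈ 57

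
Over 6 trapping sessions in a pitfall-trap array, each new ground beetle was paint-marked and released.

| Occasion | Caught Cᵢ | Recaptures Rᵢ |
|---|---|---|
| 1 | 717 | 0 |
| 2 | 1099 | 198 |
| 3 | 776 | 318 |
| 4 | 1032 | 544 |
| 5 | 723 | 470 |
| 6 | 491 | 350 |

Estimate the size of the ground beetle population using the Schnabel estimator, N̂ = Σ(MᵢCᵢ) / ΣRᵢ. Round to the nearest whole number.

Marked at large before each occasion: Mᵢ = Σⱼ<ᵢ (Cⱼ − Rⱼ) → M1=0, M2=717, M3=1618, M4=2076, M5=2564, M6=2817
Σ MᵢCᵢ = 0·717 + 717·1099 + 1618·776 + 2076·1032 + 2564·723 + 2817·491 = 0 + 787983 + 1255568 + 2142432 + 1853772 + 1383147 = 7422902
Σ Rᵢ = 0 + 198 + 318 + 544 + 470 + 350 = 1880
N̂ = 7422902 / 1880 ≈ 3948.4 → 3948

N ≈ 3948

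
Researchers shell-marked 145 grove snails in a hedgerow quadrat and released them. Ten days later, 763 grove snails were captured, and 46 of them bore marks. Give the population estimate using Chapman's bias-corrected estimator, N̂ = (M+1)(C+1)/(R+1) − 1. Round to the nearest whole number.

N ≈ 2372

N̂ = (145+1)(763+1)/(46+1) − 1 = 146·764/47 − 1
= 111544/47 − 1 ≈ 2373.3 − 1 ≈ 2372.3 → 2372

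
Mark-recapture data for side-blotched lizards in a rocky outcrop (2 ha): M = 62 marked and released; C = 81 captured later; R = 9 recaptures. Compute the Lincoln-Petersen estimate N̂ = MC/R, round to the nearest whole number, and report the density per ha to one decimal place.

density ≈ 279.0 side-blotched lizards per ha

N̂ = 62·81/9 = 5022/9 = 558
Density = N̂ / area = 558 / 2 = 279.0 per ha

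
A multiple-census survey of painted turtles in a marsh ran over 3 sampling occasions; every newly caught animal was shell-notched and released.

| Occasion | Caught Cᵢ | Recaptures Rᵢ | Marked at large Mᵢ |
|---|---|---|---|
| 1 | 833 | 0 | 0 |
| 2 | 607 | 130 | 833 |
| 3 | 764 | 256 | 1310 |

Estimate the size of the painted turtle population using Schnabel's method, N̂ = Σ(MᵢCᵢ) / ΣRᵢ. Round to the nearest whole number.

N ≈ 3903

Σ MᵢCᵢ = 0·833 + 833·607 + 1310·764 = 0 + 505631 + 1000840 = 1506471
Σ Rᵢ = 0 + 130 + 256 = 386
N̂ = 1506471 / 386 ≈ 3902.8 → 3903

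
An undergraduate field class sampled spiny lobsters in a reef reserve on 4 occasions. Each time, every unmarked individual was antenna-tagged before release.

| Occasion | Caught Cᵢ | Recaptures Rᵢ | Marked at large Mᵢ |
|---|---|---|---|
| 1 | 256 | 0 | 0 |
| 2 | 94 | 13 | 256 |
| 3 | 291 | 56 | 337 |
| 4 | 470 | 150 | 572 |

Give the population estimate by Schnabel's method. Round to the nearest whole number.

Σ MᵢCᵢ = 0·256 + 256·94 + 337·291 + 572·470 = 0 + 24064 + 98067 + 268840 = 390971
Σ Rᵢ = 0 + 13 + 56 + 150 = 219
N̂ = 390971 / 219 ≈ 1785.3 → 1785

N ≈ 1785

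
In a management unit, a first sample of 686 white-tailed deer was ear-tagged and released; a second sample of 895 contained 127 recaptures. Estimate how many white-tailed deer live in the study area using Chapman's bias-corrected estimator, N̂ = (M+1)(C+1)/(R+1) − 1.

N̂ = (686+1)(895+1)/(127+1) − 1 = 687·896/128 − 1
= 615552/128 − 1 = 4809 − 1 = 4808

N = 4808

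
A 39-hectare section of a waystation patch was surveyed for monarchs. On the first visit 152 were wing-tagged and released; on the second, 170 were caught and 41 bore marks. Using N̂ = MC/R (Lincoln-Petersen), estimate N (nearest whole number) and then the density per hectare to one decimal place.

N̂ = 152·170/41 = 25840/41 ≈ 630.2 → 630
Density = N̂ / area = 630 / 39 ≈ 16.15 → 16.2 per hectare

density ≈ 16.2 monarchs per hectare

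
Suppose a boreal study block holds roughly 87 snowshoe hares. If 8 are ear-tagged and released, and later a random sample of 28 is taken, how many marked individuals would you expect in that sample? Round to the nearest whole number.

expected recaptures ≈ 3

The marked fraction of the population is 8/87, so in a sample of 28 expect C·(M/N) marked.
E[R] = 8 × 28 / 87 = 224 / 87 ≈ 2.6 → 3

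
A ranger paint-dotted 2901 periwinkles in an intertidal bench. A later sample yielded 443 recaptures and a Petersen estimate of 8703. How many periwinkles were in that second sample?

C = 1329

From N = M·C/R: C = N·R / M = 8703·443 / 2901 = 3855429 / 2901 = 1329.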